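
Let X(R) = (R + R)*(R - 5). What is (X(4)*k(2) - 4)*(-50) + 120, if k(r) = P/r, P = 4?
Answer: 1120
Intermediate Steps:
X(R) = 2*R*(-5 + R) (X(R) = (2*R)*(-5 + R) = 2*R*(-5 + R))
k(r) = 4/r
(X(4)*k(2) - 4)*(-50) + 120 = ((2*4*(-5 + 4))*(4/2) - 4)*(-50) + 120 = ((2*4*(-1))*(4*(½)) - 4)*(-50) + 120 = (-8*2 - 4)*(-50) + 120 = (-16 - 4)*(-50) + 120 = -20*(-50) + 120 = 1000 + 120 = 1120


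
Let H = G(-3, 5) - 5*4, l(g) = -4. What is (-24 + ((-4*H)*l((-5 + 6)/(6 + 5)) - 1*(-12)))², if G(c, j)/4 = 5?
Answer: 144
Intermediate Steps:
G(c, j) = 20 (G(c, j) = 4*5 = 20)
H = 0 (H = 20 - 5*4 = 20 - 20 = 0)
(-24 + ((-4*H)*l((-5 + 6)/(6 + 5)) - 1*(-12)))² = (-24 + (-4*0*(-4) - 1*(-12)))² = (-24 + (0*(-4) + 12))² = (-24 + (0 + 12))² = (-24 + 12)² = (-12)² = 144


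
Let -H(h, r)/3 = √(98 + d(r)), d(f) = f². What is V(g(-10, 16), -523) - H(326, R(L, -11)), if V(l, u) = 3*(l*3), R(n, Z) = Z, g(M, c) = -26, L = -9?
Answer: -234 + 3*√219 ≈ -189.60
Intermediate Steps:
V(l, u) = 9*l (V(l, u) = 3*(3*l) = 9*l)
H(h, r) = -3*√(98 + r²)
V(g(-10, 16), -523) - H(326, R(L, -11)) = 9*(-26) - (-3)*√(98 + (-11)²) = -234 - (-3)*√(98 + 121) = -234 - (-3)*√219 = -234 + 3*√219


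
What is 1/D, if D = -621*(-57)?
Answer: 1/35397 ≈ 2.8251e-5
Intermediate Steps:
D = 35397
1/D = 1/35397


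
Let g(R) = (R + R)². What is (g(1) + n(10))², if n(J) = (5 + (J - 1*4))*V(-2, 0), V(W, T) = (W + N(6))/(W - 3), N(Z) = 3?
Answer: 81/25 ≈ 3.2400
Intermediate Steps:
g(R) = 4*R² (g(R) = (2*R)² = 4*R²)
V(W, T) = (3 + W)/(-3 + W) (V(W, T) = (W + 3)/(W - 3) = (3 + W)/(-3 + W))
n(J) = -⅕ - J/5 (n(J) = (5 + (J - 1*4))*((3 - 2)/(-3 - 2)) = (5 + (J - 4))*(1/(-5)) = (5 + (-4 + J))*(-⅕*1) = (1 + J)*(-⅕) = -⅕ - J/5)
(g(1) + n(10))² = (4*1² + (-⅕ - ⅕*10))² = (4*1 + (-⅕ - 2))² = (4 - 11/5)² = (9/5)² = 81/25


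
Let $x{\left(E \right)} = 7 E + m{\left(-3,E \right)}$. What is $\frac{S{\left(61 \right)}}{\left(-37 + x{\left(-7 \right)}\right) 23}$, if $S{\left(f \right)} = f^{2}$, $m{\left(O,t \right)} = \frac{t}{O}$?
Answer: $- \frac{11163}{5773} \approx -1.9337$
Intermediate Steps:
$x{\left(E \right)} = \frac{20 E}{3}$ ($x{\left(E \right)} = 7 E + \frac{E}{-3} = 7 E + E \left(- \frac{1}{3}\right) = 7 E - \frac{E}{3} = \frac{20 E}{3}$)
$\frac{S{\left(61 \right)}}{\left(-37 + x{\left(-7 \right)}\right) 23} = \frac{61^{2}}{\left(-37 + \frac{20}{3} \left(-7\right)\right) 23} = \frac{3721}{\left(-37 - \frac{140}{3}\right) 23} = \frac{3721}{\left(- \frac{251}{3}\right) 23} = \frac{3721}{- \frac{5773}{3}} = 3721 \left(- \frac{3}{5773}\right) = - \frac{11163}{5773}$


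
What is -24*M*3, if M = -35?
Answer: 2520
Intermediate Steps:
-24*M*3 = -24*(-35)*3 = 840*3 = 2520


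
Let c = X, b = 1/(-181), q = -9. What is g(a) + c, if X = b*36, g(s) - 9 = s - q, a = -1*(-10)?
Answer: 5032/181 ≈ 27.801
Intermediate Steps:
b = -1/181 ≈ -0.0055249
a = 10
g(s) = 18 + s (g(s) = 9 + (s - 1*(-9)) = 9 + (s + 9) = 9 + (9 + s) = 18 + s)
X = -36/181 (X = -1/181*36 = -36/181 ≈ -0.19889)
c = -36/181 ≈ -0.19889
g(a) + c = (18 + 10) - 36/181 = 28 - 36/181 = 5032/181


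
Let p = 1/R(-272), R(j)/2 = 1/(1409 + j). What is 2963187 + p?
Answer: 5927511/2 ≈ 2.9638e+6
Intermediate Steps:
R(j) = 2/(1409 + j)
p = 1137/2 (p = 1/(2/(1409 - 272)) = 1/(2/1137) = 1137/2 ≈ 568.50)
2963187 + p = 2963187 + 1137/2 = 5927511/2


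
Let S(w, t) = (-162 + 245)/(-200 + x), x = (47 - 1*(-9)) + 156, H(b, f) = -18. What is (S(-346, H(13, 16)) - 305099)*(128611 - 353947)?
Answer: 68748229690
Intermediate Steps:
x = 212 (x = (47 + 9) + 156 = 56 + 156 = 212)
S(w, t) = 83/12 (S(w, t) = (-162 + 245)/(-200 + 212) = 83/12)
(S(-346, H(13, 16)) - 305099)*(128611 - 353947) = (83/12 - 305099)*(128611 - 353947) = -3661105/12*(-225336) = 68748229690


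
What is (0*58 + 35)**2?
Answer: 1225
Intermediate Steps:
(0*58 + 35)**2 = (0 + 35)**2 = 35**2 = 1225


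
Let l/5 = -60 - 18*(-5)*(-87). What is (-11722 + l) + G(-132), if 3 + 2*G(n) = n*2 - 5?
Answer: -51308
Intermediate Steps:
l = -39450 (l = 5*(-60 - 18*(-5)*(-87)) = 5*(-60 + 90*(-87)) = 5*(-60 - 7830) = 5*(-7890) = -39450)
G(n) = -4 + n (G(n) = -3/2 + (n*2 - 5)/2 = -3/2 + (2*n - 5)/2 = -3/2 + (-5 + 2*n)/2 = -3/2 + (-5/2 + n) = -4 + n)
(-11722 + l) + G(-132) = (-11722 - 39450) + (-4 - 132) = -51172 - 136 = -51308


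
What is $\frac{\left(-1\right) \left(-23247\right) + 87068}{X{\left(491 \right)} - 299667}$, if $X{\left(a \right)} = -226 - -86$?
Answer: $- \frac{110315}{299807} \approx -0.36795$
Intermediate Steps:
$X{\left(a \right)} = -140$ ($X{\left(a \right)} = -226 + 86 = -140$)
$\frac{\left(-1\right) \left(-23247\right) + 87068}{X{\left(491 \right)} - 299667} = \frac{\left(-1\right) \left(-23247\right) + 87068}{-140 - 299667} = \frac{23247 + 87068}{-299807} = 110315 \left(- \frac{1}{299807}\right) = - \frac{110315}{299807}$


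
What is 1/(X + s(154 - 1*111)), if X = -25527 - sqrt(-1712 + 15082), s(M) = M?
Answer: -12742/324710443 + sqrt(13370)/649420886 ≈ -3.9063e-5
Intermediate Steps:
X = -25527 - sqrt(13370) ≈ -25643.
1/(X + s(154 - 1*111)) = 1/((-25527 - sqrt(13370)) + (154 - 1*111)) = 1/((-25527 - sqrt(13370)) + (154 - 111)) = 1/((-25527 - sqrt(13370)) + 43) = 1/(-25484 - sqrt(13370))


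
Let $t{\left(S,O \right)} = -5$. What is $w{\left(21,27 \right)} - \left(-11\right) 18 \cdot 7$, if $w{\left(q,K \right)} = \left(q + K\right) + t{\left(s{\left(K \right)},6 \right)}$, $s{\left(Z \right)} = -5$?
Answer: $1429$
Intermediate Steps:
$w{\left(q,K \right)} = -5 + K + q$ ($w{\left(q,K \right)} = \left(q + K\right) - 5 = \left(K + q\right) - 5 = -5 + K + q$)
$w{\left(21,27 \right)} - \left(-11\right) 18 \cdot 7 = \left(-5 + 27 + 21\right) - \left(-11\right) 18 \cdot 7 = 43 - \left(-198\right) 7 = 43 - -1386 = 43 + 1386 = 1429$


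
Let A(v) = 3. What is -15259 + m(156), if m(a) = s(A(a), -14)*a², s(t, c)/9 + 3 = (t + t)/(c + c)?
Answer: -5034853/7 ≈ -7.1927e+5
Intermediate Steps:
s(t, c) = -27 + 9*t/c (s(t, c) = -27 + 9*((t + t)/(c + c)) = -27 + 9*((2*t)/((2*c))) = -27 + 9*((2*t)*(1/(2*c))) = -27 + 9*(t/c) = -27 + 9*t/c)
m(a) = -405*a²/14 (m(a) = (-27 + 9*3/(-14))*a² = (-27 + 9*3*(-1/14))*a² = (-27 - 27/14)*a² = -405*a²/14)
-15259 + m(156) = -15259 - 405/14*156² = -15259 - 405/14*24336 = -15259 - 4928040/7 = -5034853/7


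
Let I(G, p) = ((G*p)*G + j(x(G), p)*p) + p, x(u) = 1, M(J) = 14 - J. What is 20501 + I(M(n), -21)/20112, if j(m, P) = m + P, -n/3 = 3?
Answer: 68717567/3352 ≈ 20500.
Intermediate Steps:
n = -9 (n = -3*3 = -9)
j(m, P) = P + m
I(G, p) = p + p*G² + p*(1 + p) (I(G, p) = ((G*p)*G + (p + 1)*p) + p = (p*G² + (1 + p)*p) + p = (p*G² + p*(1 + p)) + p = p + p*G² + p*(1 + p))
20501 + I(M(n), -21)/20112 = 20501 - 21*(2 - 21 + (14 - 1*(-9))²)/20112 = 20501 - 21*(2 - 21 + (14 + 9)²)*(1/20112) = 20501 - 21*(2 - 21 + 23²)*(1/20112) = 20501 - 21*(2 - 21 + 529)*(1/20112) = 20501 - 21*510*(1/20112) = 20501 - 10710*1/20112 = 20501 - 1785/3352 = 68717567/3352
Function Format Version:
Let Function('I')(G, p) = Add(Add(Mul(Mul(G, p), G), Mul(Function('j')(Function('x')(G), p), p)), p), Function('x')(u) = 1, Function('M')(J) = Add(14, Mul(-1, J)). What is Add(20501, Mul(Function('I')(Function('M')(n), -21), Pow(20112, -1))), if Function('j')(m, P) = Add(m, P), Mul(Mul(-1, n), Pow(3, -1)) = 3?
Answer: Rational(68717567, 3352) ≈ 20500.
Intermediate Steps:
n = -9 (n = Mul(-3, 3) = -9)
Function('j')(m, P) = Add(P, m)
Function('I')(G, p) = Add(p, Mul(p, Pow(G, 2)), Mul(p, Add(1, p))) (Function('I')(G, p) = Add(Add(Mul(Mul(G, p), G), Mul(Add(p, 1), p)), p) = Add(Add(Mul(p, Pow(G, 2)), Mul(Add(1, p), p)), p) = Add(Add(Mul(p, Pow(G, 2)), Mul(p, Add(1, p))), p) = Add(p, Mul(p, Pow(G, 2)), Mul(p, Add(1, p))))
Add(20501, Mul(Function('I')(Function('M')(n), -21), Pow(20112, -1))) = Add(20501, Mul(Mul(-21, Add(2, -21, Pow(Add(14, Mul(-1, -9)), 2))), Pow(20112, -1))) = Add(20501, Mul(Mul(-21, Add(2, -21, Pow(Add(14, 9), 2))), Rational(1, 20112))) = Add(20501, Mul(Mul(-21, Add(2, -21, Pow(23, 2))), Rational(1, 20112))) = Add(20501, Mul(Mul(-21, Add(2, -21, 529)), Rational(1, 20112))) = Add(20501, Mul(Mul(-21, 510), Rational(1, 20112))) = Add(20501, Mul(-10710, Rational(1, 20112))) = Add(20501, Rational(-1785, 3352)) = Rational(68717567, 3352)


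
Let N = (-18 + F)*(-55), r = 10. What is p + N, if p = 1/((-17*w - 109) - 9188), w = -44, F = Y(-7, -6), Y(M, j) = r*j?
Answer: 36675209/8549 ≈ 4290.0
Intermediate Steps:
Y(M, j) = 10*j
F = -60 (F = 10*(-6) = -60)
N = 4290 (N = (-18 - 60)*(-55) = -78*(-55) = 4290)
p = -1/8549 (p = 1/((-17*(-44) - 109) - 9188) = 1/((748 - 109) - 9188) = 1/(639 - 9188) = 1/(-8549) = -1/8549 ≈ -0.00011697)
p + N = -1/8549 + 4290 = 36675209/8549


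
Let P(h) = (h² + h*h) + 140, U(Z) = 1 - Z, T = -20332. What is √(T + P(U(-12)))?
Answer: 3*I*√2206 ≈ 140.9*I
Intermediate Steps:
P(h) = 140 + 2*h² (P(h) = (h² + h²) + 140 = 2*h² + 140 = 140 + 2*h²)
√(T + P(U(-12))) = √(-20332 + (140 + 2*(1 - 1*(-12))²)) = √(-20332 + (140 + 2*(1 + 12)²)) = √(-20332 + (140 + 2*13²)) = √(-20332 + (140 + 2*169)) = √(-20332 + (140 + 338)) = √(-20332 + 478) = √(-19854) = 3*I*√2206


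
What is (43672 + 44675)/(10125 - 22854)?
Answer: -29449/4243 ≈ -6.9406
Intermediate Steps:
(43672 + 44675)/(10125 - 22854) = 88347/(-12729) = 88347*(-1/12729) = -29449/4243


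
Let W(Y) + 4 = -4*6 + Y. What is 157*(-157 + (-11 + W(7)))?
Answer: -29673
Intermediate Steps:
W(Y) = -28 + Y (W(Y) = -4 + (-4*6 + Y) = -4 + (-24 + Y) = -28 + Y)
157*(-157 + (-11 + W(7))) = 157*(-157 + (-11 + (-28 + 7))) = 157*(-157 + (-11 - 21)) = 157*(-157 - 32) = 157*(-189) = -29673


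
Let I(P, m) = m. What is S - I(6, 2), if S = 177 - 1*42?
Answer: 133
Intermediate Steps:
S = 135 (S = 177 - 42 = 135)
S - I(6, 2) = 135 - 1*2 = 135 - 2 = 133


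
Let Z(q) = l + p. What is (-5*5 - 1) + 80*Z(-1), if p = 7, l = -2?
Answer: 374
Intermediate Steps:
Z(q) = 5 (Z(q) = -2 + 7 = 5)
(-5*5 - 1) + 80*Z(-1) = (-5*5 - 1) + 80*5 = (-25 - 1) + 400 = -26 + 400 = 374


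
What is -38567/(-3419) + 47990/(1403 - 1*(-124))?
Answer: 222969619/5220813 ≈ 42.708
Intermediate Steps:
-38567/(-3419) + 47990/(1403 - 1*(-124)) = -38567*(-1/3419) + 47990/(1403 + 124) = 38567/3419 + 47990/1527 = 222969619/5220813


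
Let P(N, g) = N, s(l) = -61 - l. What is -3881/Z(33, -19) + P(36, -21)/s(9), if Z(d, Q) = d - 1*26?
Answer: -19423/35 ≈ -554.94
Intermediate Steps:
Z(d, Q) = -26 + d (Z(d, Q) = d - 26 = -26 + d)
-3881/Z(33, -19) + P(36, -21)/s(9) = -3881/(-26 + 33) + 36/(-61 - 1*9) = -3881/7 + 36/(-61 - 9) = -3881*1/7 + 36/(-70) = -3881/7 + 36*(-1/70) = -3881/7 - 18/35 = -19423/35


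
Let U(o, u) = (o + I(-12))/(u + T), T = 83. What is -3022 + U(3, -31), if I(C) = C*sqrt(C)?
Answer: -157141/52 - 6*I*sqrt(3)/13 ≈ -3021.9 - 0.79941*I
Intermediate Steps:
I(C) = C**(3/2)
U(o, u) = (o - 24*I*sqrt(3))/(83 + u) (U(o, u) = (o + (-12)**(3/2))/(u + 83) = (o - 24*I*sqrt(3))/(83 + u))
-3022 + U(3, -31) = -3022 + (3 - 24*I*sqrt(3))/(83 - 31) = -3022 + (3 - 24*I*sqrt(3))/52 = -3022 + (3/52 - 6*I*sqrt(3)/13) = -157141/52 - 6*I*sqrt(3)/13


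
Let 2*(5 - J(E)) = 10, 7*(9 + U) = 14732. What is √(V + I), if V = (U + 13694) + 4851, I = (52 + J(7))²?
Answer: 2*√285971/7 ≈ 152.79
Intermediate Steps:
U = 14669/7 (U = -9 + (⅐)*14732 = -9 + 14732/7 = 14669/7 ≈ 2095.6)
J(E) = 0 (J(E) = 5 - ½*10 = 5 - 5 = 0)
I = 2704 (I = (52 + 0)² = 52² = 2704)
V = 144484/7 (V = (14669/7 + 13694) + 4851 = 110527/7 + 4851 = 144484/7 ≈ 20641.)
√(V + I) = √(144484/7 + 2704) = √(163412/7) = 2*√285971/7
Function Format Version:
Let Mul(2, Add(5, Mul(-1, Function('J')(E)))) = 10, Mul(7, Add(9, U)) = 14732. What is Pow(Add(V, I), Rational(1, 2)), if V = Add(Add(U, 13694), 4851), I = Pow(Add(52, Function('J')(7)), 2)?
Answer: Mul(Rational(2, 7), Pow(285971, Rational(1, 2))) ≈ 152.79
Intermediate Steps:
U = Rational(14669, 7) (U = Add(-9, Mul(Rational(1, 7), 14732)) = Add(-9, Rational(14732, 7)) = Rational(14669, 7) ≈ 2095.6)
Function('J')(E) = 0 (Function('J')(E) = Add(5, Mul(Rational(-1, 2), 10)) = Add(5, -5) = 0)
I = 2704 (I = Pow(Add(52, 0), 2) = Pow(52, 2) = 2704)
V = Rational(144484, 7) (V = Add(Add(Rational(14669, 7), 13694), 4851) = Add(Rational(110527, 7), 4851) = Rational(144484, 7) ≈ 20641.)
Pow(Add(V, I), Rational(1, 2)) = Pow(Add(Rational(144484, 7), 2704), Rational(1, 2)) = Pow(Rational(163412, 7), Rational(1, 2)) = Mul(Rational(2, 7), Pow(285971, Rational(1, 2)))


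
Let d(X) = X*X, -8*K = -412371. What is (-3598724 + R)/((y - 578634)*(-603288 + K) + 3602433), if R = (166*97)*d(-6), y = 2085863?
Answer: 24152416/6652779002193 ≈ 3.6304e-6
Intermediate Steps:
K = 412371/8 (K = -⅛*(-412371) = 412371/8 ≈ 51546.)
d(X) = X²
R = 579672 (R = (166*97)*(-6)² = 16102*36 = 579672)
(-3598724 + R)/((y - 578634)*(-603288 + K) + 3602433) = (-3598724 + 579672)/((2085863 - 578634)*(-603288 + 412371/8) + 3602433) = -3019052/(1507229*(-4413933/8) + 3602433) = -3019052/(-6652807821657/8 + 3602433) = -3019052/(-6652779002193/8) = -3019052*(-8/6652779002193) = 24152416/6652779002193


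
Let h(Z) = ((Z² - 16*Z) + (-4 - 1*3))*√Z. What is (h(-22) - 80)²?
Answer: (80 - 829*I*√22)² ≈ -1.5113e+7 - 6.2214e+5*I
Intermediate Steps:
h(Z) = √Z*(-7 + Z² - 16*Z) (h(Z) = ((Z² - 16*Z) + (-4 - 3))*√Z = ((Z² - 16*Z) - 7)*√Z = (-7 + Z² - 16*Z)*√Z = √Z*(-7 + Z² - 16*Z))
(h(-22) - 80)² = (√(-22)*(-7 + (-22)² - 16*(-22)) - 80)² = ((I*√22)*(-7 + 484 + 352) - 80)² = ((I*√22)*829 - 80)² = (829*I*√22 - 80)² = (-80 + 829*I*√22)²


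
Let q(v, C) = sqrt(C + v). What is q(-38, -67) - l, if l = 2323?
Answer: -2323 + I*sqrt(105) ≈ -2323.0 + 10.247*I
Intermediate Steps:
q(-38, -67) - l = sqrt(-67 - 38) - 1*2323 = sqrt(-105) - 2323 = I*sqrt(105) - 2323 = -2323 + I*sqrt(105)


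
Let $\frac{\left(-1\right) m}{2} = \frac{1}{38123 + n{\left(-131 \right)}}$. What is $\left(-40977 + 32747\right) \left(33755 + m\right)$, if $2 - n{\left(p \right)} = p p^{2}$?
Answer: $- \frac{158779787367985}{571554} \approx -2.778 \cdot 10^{8}$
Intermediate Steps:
$n{\left(p \right)} = 2 - p^{3}$ ($n{\left(p \right)} = 2 - p p^{2} = 2 - p^{3}$)
$m = - \frac{1}{1143108}$ ($m = - \frac{2}{38123 + \left(2 - \left(-131\right)^{3}\right)} = - \frac{2}{38123 + \left(2 - -2248091\right)} = - \frac{2}{38123 + \left(2 + 2248091\right)} = - \frac{2}{38123 + 2248093} = - \frac{2}{2286216} = \left(-2\right) \frac{1}{2286216} = - \frac{1}{1143108} \approx -8.7481 \cdot 10^{-7}$)
$\left(-40977 + 32747\right) \left(33755 + m\right) = \left(-40977 + 32747\right) \left(33755 - \frac{1}{1143108}\right) = \left(-8230\right) \frac{38585610539}{1143108} = - \frac{158779787367985}{571554}$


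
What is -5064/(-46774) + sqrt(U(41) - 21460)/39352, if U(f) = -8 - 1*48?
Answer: 2532/23387 + I*sqrt(5379)/19676 ≈ 0.10827 + 0.0037275*I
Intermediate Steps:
U(f) = -56 (U(f) = -8 - 48 = -56)
-5064/(-46774) + sqrt(U(41) - 21460)/39352 = -5064/(-46774) + sqrt(-56 - 21460)/39352 = -5064*(-1/46774) + sqrt(-21516)*(1/39352) = 2532/23387 + (2*I*sqrt(5379))*(1/39352) = 2532/23387 + I*sqrt(5379)/19676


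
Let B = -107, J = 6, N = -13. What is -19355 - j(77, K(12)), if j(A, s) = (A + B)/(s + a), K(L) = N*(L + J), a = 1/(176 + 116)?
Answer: -1322477845/68327 ≈ -19355.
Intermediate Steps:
a = 1/292 ≈ 0.0034247
K(L) = -78 - 13*L (K(L) = -13*(L + 6) = -13*(6 + L) = -78 - 13*L)
j(A, s) = (-107 + A)/(1/292 + s) (j(A, s) = (A - 107)/(s + 1/292) = (-107 + A)/(1/292 + s))
-19355 - j(77, K(12)) = -19355 - 292*(-107 + 77)/(1 + 292*(-78 - 13*12)) = -19355 - 292*(-30)/(1 + 292*(-78 - 156)) = -19355 - 292*(-30)/(1 + 292*(-234)) = -19355 - 292*(-30)/(1 - 68328) = -19355 - 292*(-30)/(-68327) = -19355 - 292*(-1)*(-30)/68327 = -19355 - 1*8760/68327 = -19355 - 8760/68327 = -1322477845/68327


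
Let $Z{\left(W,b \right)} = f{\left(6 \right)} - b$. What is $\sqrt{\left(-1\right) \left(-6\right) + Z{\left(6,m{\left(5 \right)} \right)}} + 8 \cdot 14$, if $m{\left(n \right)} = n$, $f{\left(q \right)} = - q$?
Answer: $112 + i \sqrt{5} \approx 112.0 + 2.2361 i$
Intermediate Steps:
$Z{\left(W,b \right)} = -6 - b$ ($Z{\left(W,b \right)} = \left(-1\right) 6 - b = -6 - b$)
$\sqrt{\left(-1\right) \left(-6\right) + Z{\left(6,m{\left(5 \right)} \right)}} + 8 \cdot 14 = \sqrt{\left(-1\right) \left(-6\right) - 11} + 8 \cdot 14 = \sqrt{6 - 11} + 112 = \sqrt{-5} + 112 = i \sqrt{5} + 112 = 112 + i \sqrt{5}$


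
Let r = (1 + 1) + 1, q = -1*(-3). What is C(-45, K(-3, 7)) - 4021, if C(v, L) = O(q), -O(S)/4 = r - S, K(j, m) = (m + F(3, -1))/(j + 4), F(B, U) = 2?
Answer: -4021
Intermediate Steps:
q = 3
r = 3 (r = 2 + 1 = 3)
K(j, m) = (2 + m)/(4 + j) (K(j, m) = (m + 2)/(j + 4) = (2 + m)/(4 + j))
O(S) = -12 + 4*S (O(S) = -4*(3 - S) = -12 + 4*S)
C(v, L) = 0 (C(v, L) = -12 + 4*3 = -12 + 12 = 0)
C(-45, K(-3, 7)) - 4021 = 0 - 4021 = -4021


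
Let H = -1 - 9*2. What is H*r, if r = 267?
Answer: -5073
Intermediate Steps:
H = -19 (H = -1 - 18 = -19)
H*r = -19*267 = -5073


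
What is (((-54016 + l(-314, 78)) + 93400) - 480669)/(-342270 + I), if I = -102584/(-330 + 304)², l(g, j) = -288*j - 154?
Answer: 78399607/57869276 ≈ 1.3548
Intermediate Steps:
l(g, j) = -154 - 288*j
I = -25646/169 (I = -102584/((-26)²) = -102584/676 = -102584*1/676 = -25646/169 ≈ -151.75)
(((-54016 + l(-314, 78)) + 93400) - 480669)/(-342270 + I) = (((-54016 + (-154 - 288*78)) + 93400) - 480669)/(-342270 - 25646/169) = (((-54016 + (-154 - 22464)) + 93400) - 480669)/(-57869276/169) = (((-54016 - 22618) + 93400) - 480669)*(-169/57869276) = ((-76634 + 93400) - 480669)*(-169/57869276) = (16766 - 480669)*(-169/57869276) = -463903*(-169/57869276) = 78399607/57869276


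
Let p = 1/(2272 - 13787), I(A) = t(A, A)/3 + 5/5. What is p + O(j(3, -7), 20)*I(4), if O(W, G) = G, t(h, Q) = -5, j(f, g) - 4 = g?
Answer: -460603/34545 ≈ -13.333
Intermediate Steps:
j(f, g) = 4 + g
I(A) = -2/3 (I(A) = -5/3 + 5/5 = -5*1/3 + 5*(1/5) = -5/3 + 1 = -2/3)
p = -1/11515 (p = 1/(-11515) = -1/11515 ≈ -8.6843e-5)
p + O(j(3, -7), 20)*I(4) = -1/11515 + 20*(-2/3) = -1/11515 - 40/3 = -460603/34545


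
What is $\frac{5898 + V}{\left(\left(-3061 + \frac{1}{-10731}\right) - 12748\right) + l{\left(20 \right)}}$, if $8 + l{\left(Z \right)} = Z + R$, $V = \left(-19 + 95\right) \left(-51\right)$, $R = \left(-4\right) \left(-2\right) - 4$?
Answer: $- \frac{10849041}{84737342} \approx -0.12803$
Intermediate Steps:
$R = 4$ ($R = 8 - 4 = 4$)
$V = -3876$ ($V = 76 \left(-51\right) = -3876$)
$l{\left(Z \right)} = -4 + Z$ ($l{\left(Z \right)} = -8 + \left(Z + 4\right) = -8 + \left(4 + Z\right) = -4 + Z$)
$\frac{5898 + V}{\left(\left(-3061 + \frac{1}{-10731}\right) - 12748\right) + l{\left(20 \right)}} = \frac{5898 - 3876}{\left(\left(-3061 + \frac{1}{-10731}\right) - 12748\right) + \left(-4 + 20\right)} = \frac{2022}{\left(\left(-3061 - \frac{1}{10731}\right) - 12748\right) + 16} = \frac{2022}{\left(- \frac{32847592}{10731} - 12748\right) + 16} = \frac{2022}{- \frac{169646380}{10731} + 16} = \frac{2022}{- \frac{169474684}{10731}} = 2022 \left(- \frac{10731}{169474684}\right) = - \frac{10849041}{84737342}$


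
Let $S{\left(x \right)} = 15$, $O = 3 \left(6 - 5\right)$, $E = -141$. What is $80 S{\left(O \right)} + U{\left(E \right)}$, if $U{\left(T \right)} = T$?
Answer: $1059$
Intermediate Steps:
$O = 3$ ($O = 3 \cdot 1 = 3$)
$80 S{\left(O \right)} + U{\left(E \right)} = 80 \cdot 15 - 141 = 1200 - 141 = 1059$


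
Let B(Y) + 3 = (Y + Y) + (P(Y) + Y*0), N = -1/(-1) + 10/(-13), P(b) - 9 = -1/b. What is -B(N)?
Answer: -83/39 ≈ -2.1282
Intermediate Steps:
P(b) = 9 - 1/b
N = 3/13 (N = -1*(-1) + 10*(-1/13) = 1 - 10/13 = 3/13 ≈ 0.23077)
B(Y) = 6 - 1/Y + 2*Y (B(Y) = -3 + ((Y + Y) + ((9 - 1/Y) + Y*0)) = -3 + (2*Y + ((9 - 1/Y) + 0)) = -3 + (2*Y + (9 - 1/Y)) = -3 + (9 - 1/Y + 2*Y) = 6 - 1/Y + 2*Y)
-B(N) = -(6 - 1/3/13 + 2*(3/13)) = -(6 - 1*13/3 + 6/13) = -(6 - 13/3 + 6/13) = -1*83/39 = -83/39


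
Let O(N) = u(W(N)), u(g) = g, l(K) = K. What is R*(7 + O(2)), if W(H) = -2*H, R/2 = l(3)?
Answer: 18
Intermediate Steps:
R = 6 (R = 2*3 = 6)
O(N) = -2*N
R*(7 + O(2)) = 6*(7 - 2*2) = 6*(7 - 4) = 6*3 = 18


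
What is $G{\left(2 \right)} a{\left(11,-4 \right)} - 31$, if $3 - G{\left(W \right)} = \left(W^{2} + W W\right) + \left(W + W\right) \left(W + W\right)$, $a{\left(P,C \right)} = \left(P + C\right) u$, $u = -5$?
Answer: $704$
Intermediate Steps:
$a{\left(P,C \right)} = - 5 C - 5 P$ ($a{\left(P,C \right)} = \left(P + C\right) \left(-5\right) = \left(C + P\right) \left(-5\right) = - 5 C - 5 P$)
$G{\left(W \right)} = 3 - 6 W^{2}$ ($G{\left(W \right)} = 3 - \left(\left(W^{2} + W W\right) + \left(W + W\right) \left(W + W\right)\right) = 3 - \left(\left(W^{2} + W^{2}\right) + 2 W 2 W\right) = 3 - \left(2 W^{2} + 4 W^{2}\right) = 3 - 6 W^{2}$)
$G{\left(2 \right)} a{\left(11,-4 \right)} - 31 = \left(3 - 6 \cdot 2^{2}\right) \left(\left(-5\right) \left(-4\right) - 55\right) - 31 = \left(3 - 24\right) \left(20 - 55\right) - 31 = \left(3 - 24\right) \left(-35\right) - 31 = \left(-21\right) \left(-35\right) - 31 = 735 - 31 = 704$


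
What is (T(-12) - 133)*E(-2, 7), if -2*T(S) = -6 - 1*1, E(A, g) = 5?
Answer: -1295/2 ≈ -647.50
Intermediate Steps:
T(S) = 7/2 (T(S) = -(-6 - 1*1)/2 = -(-6 - 1)/2 = -½*(-7) = 7/2)
(T(-12) - 133)*E(-2, 7) = (7/2 - 133)*5 = -259/2*5 = -1295/2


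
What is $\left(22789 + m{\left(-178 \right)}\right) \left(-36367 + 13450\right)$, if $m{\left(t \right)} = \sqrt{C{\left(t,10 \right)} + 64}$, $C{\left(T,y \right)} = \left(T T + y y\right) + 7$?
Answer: $-522255513 - 22917 \sqrt{31855} \approx -5.2635 \cdot 10^{8}$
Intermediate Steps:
$C{\left(T,y \right)} = 7 + T^{2} + y^{2}$ ($C{\left(T,y \right)} = \left(T^{2} + y^{2}\right) + 7 = 7 + T^{2} + y^{2}$)
$m{\left(t \right)} = \sqrt{171 + t^{2}}$ ($m{\left(t \right)} = \sqrt{\left(7 + t^{2} + 10^{2}\right) + 64} = \sqrt{\left(7 + t^{2} + 100\right) + 64} = \sqrt{\left(107 + t^{2}\right) + 64} = \sqrt{171 + t^{2}}$)
$\left(22789 + m{\left(-178 \right)}\right) \left(-36367 + 13450\right) = \left(22789 + \sqrt{171 + \left(-178\right)^{2}}\right) \left(-36367 + 13450\right) = \left(22789 + \sqrt{171 + 31684}\right) \left(-22917\right) = \left(22789 + \sqrt{31855}\right) \left(-22917\right) = -522255513 - 22917 \sqrt{31855}$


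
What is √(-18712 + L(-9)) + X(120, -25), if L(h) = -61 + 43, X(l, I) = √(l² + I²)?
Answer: 5*√601 + I*√18730 ≈ 122.58 + 136.86*I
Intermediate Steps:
X(l, I) = √(I² + l²)
L(h) = -18
√(-18712 + L(-9)) + X(120, -25) = √(-18712 - 18) + √((-25)² + 120²) = √(-18730) + √(625 + 14400) = I*√18730 + √15025 = I*√18730 + 5*√601 = 5*√601 + I*√18730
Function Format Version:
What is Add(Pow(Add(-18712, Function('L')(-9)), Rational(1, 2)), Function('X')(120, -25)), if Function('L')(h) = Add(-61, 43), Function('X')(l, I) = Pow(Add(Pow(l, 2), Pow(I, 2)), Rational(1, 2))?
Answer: Add(Mul(5, Pow(601, Rational(1, 2))), Mul(I, Pow(18730, Rational(1, 2)))) ≈ Add(122.58, Mul(136.86, I))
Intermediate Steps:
Function('X')(l, I) = Pow(Add(Pow(I, 2), Pow(l, 2)), Rational(1, 2))
Function('L')(h) = -18
Add(Pow(Add(-18712, Function('L')(-9)), Rational(1, 2)), Function('X')(120, -25)) = Add(Pow(Add(-18712, -18), Rational(1, 2)), Pow(Add(Pow(-25, 2), Pow(120, 2)), Rational(1, 2))) = Add(Pow(-18730, Rational(1, 2)), Pow(Add(625, 14400), Rational(1, 2))) = Add(Mul(I, Pow(18730, Rational(1, 2))), Pow(15025, Rational(1, 2))) = Add(Mul(I, Pow(18730, Rational(1, 2))), Mul(5, Pow(601, Rational(1, 2)))) = Add(Mul(5, Pow(601, Rational(1, 2))), Mul(I, Pow(18730, Rational(1, 2))))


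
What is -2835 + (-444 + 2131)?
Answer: -1148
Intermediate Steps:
-2835 + (-444 + 2131) = -2835 + 1687 = -1148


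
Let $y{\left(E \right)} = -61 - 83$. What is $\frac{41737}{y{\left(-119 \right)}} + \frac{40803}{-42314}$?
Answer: $- \frac{885967525}{3046608} \approx -290.8$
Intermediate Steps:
$y{\left(E \right)} = -144$ ($y{\left(E \right)} = -61 - 83 = -144$)
$\frac{41737}{y{\left(-119 \right)}} + \frac{40803}{-42314} = \frac{41737}{-144} + \frac{40803}{-42314} = 41737 \left(- \frac{1}{144}\right) + 40803 \left(- \frac{1}{42314}\right) = - \frac{41737}{144} - \frac{40803}{42314} = - \frac{885967525}{3046608}$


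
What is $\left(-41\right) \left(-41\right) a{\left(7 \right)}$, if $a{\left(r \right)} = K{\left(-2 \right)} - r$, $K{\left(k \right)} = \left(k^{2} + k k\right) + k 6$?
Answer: $-18491$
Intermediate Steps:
$K{\left(k \right)} = 2 k^{2} + 6 k$ ($K{\left(k \right)} = \left(k^{2} + k^{2}\right) + 6 k = 2 k^{2} + 6 k$)
$a{\left(r \right)} = -4 - r$ ($a{\left(r \right)} = 2 \left(-2\right) \left(3 - 2\right) - r = 2 \left(-2\right) 1 - r = -4 - r$)
$\left(-41\right) \left(-41\right) a{\left(7 \right)} = \left(-41\right) \left(-41\right) \left(-4 - 7\right) = 1681 \left(-4 - 7\right) = 1681 \left(-11\right) = -18491$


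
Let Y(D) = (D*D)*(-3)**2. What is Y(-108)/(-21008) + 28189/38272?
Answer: -16468495/3865472 ≈ -4.2604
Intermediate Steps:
Y(D) = 9*D**2 (Y(D) = D**2*9 = 9*D**2)
Y(-108)/(-21008) + 28189/38272 = (9*(-108)**2)/(-21008) + 28189/38272 = (9*11664)*(-1/21008) + 28189*(1/38272) = 104976*(-1/21008) + 28189/38272 = -6561/1313 + 28189/38272 = -16468495/3865472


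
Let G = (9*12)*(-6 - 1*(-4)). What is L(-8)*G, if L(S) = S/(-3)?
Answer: -576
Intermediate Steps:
L(S) = -S/3 (L(S) = S*(-⅓) = -S/3)
G = -216 (G = 108*(-6 + 4) = 108*(-2) = -216)
L(-8)*G = -⅓*(-8)*(-216) = (8/3)*(-216) = -576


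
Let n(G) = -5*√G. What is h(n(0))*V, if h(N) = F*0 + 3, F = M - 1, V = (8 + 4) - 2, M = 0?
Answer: 30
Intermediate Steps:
V = 10 (V = 12 - 2 = 10)
F = -1 (F = 0 - 1 = -1)
h(N) = 3 (h(N) = -1*0 + 3 = 0 + 3 = 3)
h(n(0))*V = 3*10 = 30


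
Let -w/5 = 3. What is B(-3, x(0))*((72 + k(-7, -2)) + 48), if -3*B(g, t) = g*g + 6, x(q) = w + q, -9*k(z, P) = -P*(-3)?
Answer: -1810/3 ≈ -603.33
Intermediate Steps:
k(z, P) = -P/3 (k(z, P) = -(-P)*(-3)/9 = -P/3)
w = -15 (w = -5*3 = -15)
x(q) = -15 + q
B(g, t) = -2 - g²/3 (B(g, t) = -(g*g + 6)/3 = -(g² + 6)/3 = -(6 + g²)/3 = -2 - g²/3)
B(-3, x(0))*((72 + k(-7, -2)) + 48) = (-2 - ⅓*(-3)²)*((72 - ⅓*(-2)) + 48) = (-2 - ⅓*9)*((72 + ⅔) + 48) = (-2 - 3)*(218/3 + 48) = -5*362/3 = -1810/3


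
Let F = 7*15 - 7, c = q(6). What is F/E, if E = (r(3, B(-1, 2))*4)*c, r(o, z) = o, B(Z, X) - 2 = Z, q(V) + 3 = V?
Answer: 49/18 ≈ 2.7222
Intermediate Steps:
q(V) = -3 + V
c = 3 (c = -3 + 6 = 3)
B(Z, X) = 2 + Z
E = 36 (E = (3*4)*3 = 12*3 = 36)
F = 98 (F = 105 - 7 = 98)
F/E = 98/36 = 98*(1/36) = 49/18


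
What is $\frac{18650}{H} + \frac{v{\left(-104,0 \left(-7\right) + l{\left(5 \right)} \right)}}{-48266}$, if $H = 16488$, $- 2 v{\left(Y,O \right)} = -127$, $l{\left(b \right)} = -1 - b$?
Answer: $\frac{112389239}{99476226} \approx 1.1298$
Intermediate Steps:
$v{\left(Y,O \right)} = \frac{127}{2}$ ($v{\left(Y,O \right)} = \left(- \frac{1}{2}\right) \left(-127\right) = \frac{127}{2}$)
$\frac{18650}{H} + \frac{v{\left(-104,0 \left(-7\right) + l{\left(5 \right)} \right)}}{-48266} = \frac{18650}{16488} + \frac{127}{2 \left(-48266\right)} = 18650 \cdot \frac{1}{16488} + \frac{127}{2} \left(- \frac{1}{48266}\right) = \frac{9325}{8244} - \frac{127}{96532} = \frac{112389239}{99476226}$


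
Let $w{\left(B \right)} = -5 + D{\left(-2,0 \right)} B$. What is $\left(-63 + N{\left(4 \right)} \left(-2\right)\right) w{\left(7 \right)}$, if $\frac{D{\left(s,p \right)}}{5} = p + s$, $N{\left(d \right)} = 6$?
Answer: $5625$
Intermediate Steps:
$D{\left(s,p \right)} = 5 p + 5 s$ ($D{\left(s,p \right)} = 5 \left(p + s\right) = 5 p + 5 s$)
$w{\left(B \right)} = -5 - 10 B$ ($w{\left(B \right)} = -5 + \left(5 \cdot 0 + 5 \left(-2\right)\right) B = -5 + \left(0 - 10\right) B = -5 - 10 B$)
$\left(-63 + N{\left(4 \right)} \left(-2\right)\right) w{\left(7 \right)} = \left(-63 + 6 \left(-2\right)\right) \left(-5 - 70\right) = \left(-63 - 12\right) \left(-5 - 70\right) = \left(-75\right) \left(-75\right) = 5625$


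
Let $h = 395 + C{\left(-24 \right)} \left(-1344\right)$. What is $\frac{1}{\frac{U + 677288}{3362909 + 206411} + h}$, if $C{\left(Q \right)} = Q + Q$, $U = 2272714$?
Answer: $\frac{1784660}{115838401621} \approx 1.5406 \cdot 10^{-5}$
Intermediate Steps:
$C{\left(Q \right)} = 2 Q$
$h = 64907$ ($h = 395 + 2 \left(-24\right) \left(-1344\right) = 395 - -64512 = 395 + 64512 = 64907$)
$\frac{1}{\frac{U + 677288}{3362909 + 206411} + h} = \frac{1}{\frac{2272714 + 677288}{3362909 + 206411} + 64907} = \frac{1}{\frac{2950002}{3569320} + 64907} = \frac{1}{2950002 \cdot \frac{1}{3569320} + 64907} = \frac{1}{\frac{1475001}{1784660} + 64907} = \frac{1}{\frac{115838401621}{1784660}} = \frac{1784660}{115838401621}$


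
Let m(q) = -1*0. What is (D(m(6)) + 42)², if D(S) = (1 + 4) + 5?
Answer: 2704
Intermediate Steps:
m(q) = 0
D(S) = 10 (D(S) = 5 + 5 = 10)
(D(m(6)) + 42)² = (10 + 42)² = 52² = 2704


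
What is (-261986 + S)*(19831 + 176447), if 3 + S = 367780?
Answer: 20764445898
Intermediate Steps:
S = 367777 (S = -3 + 367780 = 367777)
(-261986 + S)*(19831 + 176447) = (-261986 + 367777)*(19831 + 176447) = 105791*196278 = 20764445898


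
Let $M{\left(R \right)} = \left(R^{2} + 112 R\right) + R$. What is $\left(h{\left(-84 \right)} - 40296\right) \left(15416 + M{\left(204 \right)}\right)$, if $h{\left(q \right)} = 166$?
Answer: $-3213770920$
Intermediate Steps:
$M{\left(R \right)} = R^{2} + 113 R$
$\left(h{\left(-84 \right)} - 40296\right) \left(15416 + M{\left(204 \right)}\right) = \left(166 - 40296\right) \left(15416 + 204 \left(113 + 204\right)\right) = - 40130 \left(15416 + 204 \cdot 317\right) = - 40130 \left(15416 + 64668\right) = \left(-40130\right) 80084 = -3213770920$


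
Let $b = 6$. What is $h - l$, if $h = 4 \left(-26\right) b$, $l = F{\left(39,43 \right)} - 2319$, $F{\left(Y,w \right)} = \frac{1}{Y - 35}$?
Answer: $\frac{6779}{4} \approx 1694.8$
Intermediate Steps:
$F{\left(Y,w \right)} = \frac{1}{-35 + Y}$
$l = - \frac{9275}{4}$ ($l = \frac{1}{-35 + 39} - 2319 = \frac{1}{4} - 2319 = - \frac{9275}{4} \approx -2318.8$)
$h = -624$ ($h = 4 \left(-26\right) 6 = \left(-104\right) 6 = -624$)
$h - l = -624 - - \frac{9275}{4} = -624 + \frac{9275}{4} = \frac{6779}{4}$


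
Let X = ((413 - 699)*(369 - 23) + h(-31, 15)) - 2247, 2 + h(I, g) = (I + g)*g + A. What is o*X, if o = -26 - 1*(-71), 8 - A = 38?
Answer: -4566375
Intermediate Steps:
A = -30 (A = 8 - 1*38 = 8 - 38 = -30)
h(I, g) = -32 + g*(I + g) (h(I, g) = -2 + ((I + g)*g - 30) = -2 + (g*(I + g) - 30) = -2 + (-30 + g*(I + g)) = -32 + g*(I + g))
o = 45 (o = -26 + 71 = 45)
X = -101475 (X = ((413 - 699)*(369 - 23) + (-32 + 15² - 31*15)) - 2247 = (-286*346 + (-32 + 225 - 465)) - 2247 = (-98956 - 272) - 2247 = -99228 - 2247 = -101475)
o*X = 45*(-101475) = -4566375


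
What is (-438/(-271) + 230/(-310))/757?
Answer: 7345/6359557 ≈ 0.0011550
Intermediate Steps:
(-438/(-271) + 230/(-310))/757 = (-438*(-1/271) + 230*(-1/310))*(1/757) = (438/271 - 23/31)*(1/757) = (7345/8401)*(1/757) = 7345/6359557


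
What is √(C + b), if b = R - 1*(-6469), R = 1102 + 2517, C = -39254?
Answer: I*√29166 ≈ 170.78*I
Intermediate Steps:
R = 3619
b = 10088 (b = 3619 - 1*(-6469) = 3619 + 6469 = 10088)
√(C + b) = √(-39254 + 10088) = √(-29166) = I*√29166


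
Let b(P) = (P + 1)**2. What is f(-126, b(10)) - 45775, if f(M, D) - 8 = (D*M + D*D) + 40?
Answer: -46332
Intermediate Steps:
b(P) = (1 + P)**2
f(M, D) = 48 + D**2 + D*M (f(M, D) = 8 + ((D*M + D*D) + 40) = 8 + ((D*M + D**2) + 40) = 8 + ((D**2 + D*M) + 40) = 8 + (40 + D**2 + D*M) = 48 + D**2 + D*M)
f(-126, b(10)) - 45775 = (48 + ((1 + 10)**2)**2 + (1 + 10)**2*(-126)) - 45775 = (48 + (11**2)**2 + 11**2*(-126)) - 45775 = (48 + 121**2 + 121*(-126)) - 45775 = (48 + 14641 - 15246) - 45775 = -557 - 45775 = -46332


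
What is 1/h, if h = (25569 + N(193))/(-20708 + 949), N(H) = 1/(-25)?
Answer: -493975/639224 ≈ -0.77277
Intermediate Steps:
N(H) = -1/25
h = -639224/493975 (h = (25569 - 1/25)/(-20708 + 949) = (639224/25)/(-19759) = (639224/25)*(-1/19759) = -639224/493975 ≈ -1.2940)
1/h = 1/(-639224/493975) = -493975/639224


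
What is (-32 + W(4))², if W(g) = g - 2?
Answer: 900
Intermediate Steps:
W(g) = -2 + g
(-32 + W(4))² = (-32 + (-2 + 4))² = (-32 + 2)² = (-30)² = 900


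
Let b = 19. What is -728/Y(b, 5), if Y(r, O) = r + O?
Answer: -91/3 ≈ -30.333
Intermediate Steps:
Y(r, O) = O + r
-728/Y(b, 5) = -728/(5 + 19) = -728/24 = -728*1/24 = -91/3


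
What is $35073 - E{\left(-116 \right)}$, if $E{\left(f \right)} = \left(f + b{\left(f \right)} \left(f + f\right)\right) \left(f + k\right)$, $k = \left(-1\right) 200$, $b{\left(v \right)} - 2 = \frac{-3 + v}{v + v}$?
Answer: $-185811$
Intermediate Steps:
$b{\left(v \right)} = 2 + \frac{-3 + v}{2 v}$ ($b{\left(v \right)} = 2 + \frac{-3 + v}{v + v} = 2 + \frac{-3 + v}{2 v}$)
$k = -200$
$E{\left(f \right)} = \left(-200 + f\right) \left(-3 + 6 f\right)$ ($E{\left(f \right)} = \left(f + \frac{-3 + 5 f}{2 f} \left(f + f\right)\right) \left(f - 200\right) = \left(f + \frac{-3 + 5 f}{2 f} 2 f\right) \left(-200 + f\right) = \left(f + \left(-3 + 5 f\right)\right) \left(-200 + f\right) = \left(-3 + 6 f\right) \left(-200 + f\right) = \left(-200 + f\right) \left(-3 + 6 f\right)$)
$35073 - E{\left(-116 \right)} = 35073 - \left(600 - -139548 + 6 \left(-116\right)^{2}\right) = 35073 - \left(600 + 139548 + 6 \cdot 13456\right) = 35073 - \left(600 + 139548 + 80736\right) = 35073 - 220884 = -185811$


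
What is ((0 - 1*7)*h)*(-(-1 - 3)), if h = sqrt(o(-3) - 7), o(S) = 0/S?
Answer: -28*I*sqrt(7) ≈ -74.081*I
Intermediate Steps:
o(S) = 0
h = I*sqrt(7) (h = sqrt(0 - 7) = sqrt(-7) = I*sqrt(7) ≈ 2.6458*I)
((0 - 1*7)*h)*(-(-1 - 3)) = ((0 - 1*7)*(I*sqrt(7)))*(-(-1 - 3)) = ((0 - 7)*(I*sqrt(7)))*(-1*(-4)) = -7*I*sqrt(7)*4 = -28*I*sqrt(7)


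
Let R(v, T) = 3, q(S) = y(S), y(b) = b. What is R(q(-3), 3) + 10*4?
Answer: 43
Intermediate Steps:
q(S) = S
R(q(-3), 3) + 10*4 = 3 + 10*4 = 3 + 40 = 43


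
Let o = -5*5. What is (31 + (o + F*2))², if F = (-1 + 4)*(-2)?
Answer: 36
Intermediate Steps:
o = -25
F = -6 (F = 3*(-2) = -6)
(31 + (o + F*2))² = (31 + (-25 - 6*2))² = (31 + (-25 - 12))² = (31 - 37)² = (-6)² = 36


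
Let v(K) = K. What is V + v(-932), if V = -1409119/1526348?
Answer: -1423965455/1526348 ≈ -932.92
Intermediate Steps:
V = -1409119/1526348 (V = -1409119*1/1526348 = -1409119/1526348 ≈ -0.92320)
V + v(-932) = -1409119/1526348 - 932 = -1423965455/1526348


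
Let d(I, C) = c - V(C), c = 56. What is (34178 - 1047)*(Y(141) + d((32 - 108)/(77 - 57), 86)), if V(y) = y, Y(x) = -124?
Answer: -5102174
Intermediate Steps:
d(I, C) = 56 - C
(34178 - 1047)*(Y(141) + d((32 - 108)/(77 - 57), 86)) = (34178 - 1047)*(-124 + (56 - 1*86)) = 33131*(-124 + (56 - 86)) = 33131*(-124 - 30) = 33131*(-154) = -5102174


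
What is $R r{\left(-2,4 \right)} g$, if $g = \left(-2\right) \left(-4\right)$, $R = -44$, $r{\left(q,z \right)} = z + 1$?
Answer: $-1760$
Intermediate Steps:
$r{\left(q,z \right)} = 1 + z$
$g = 8$
$R r{\left(-2,4 \right)} g = - 44 \left(1 + 4\right) 8 = \left(-44\right) 5 \cdot 8 = \left(-220\right) 8 = -1760$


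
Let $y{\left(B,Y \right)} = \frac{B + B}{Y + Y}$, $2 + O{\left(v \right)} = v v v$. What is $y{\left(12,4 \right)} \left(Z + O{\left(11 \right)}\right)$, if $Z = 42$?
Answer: $4113$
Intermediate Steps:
$O{\left(v \right)} = -2 + v^{3}$ ($O{\left(v \right)} = -2 + v v v = -2 + v^{2} v = -2 + v^{3}$)
$y{\left(B,Y \right)} = \frac{B}{Y}$ ($y{\left(B,Y \right)} = \frac{2 B}{2 Y} = 2 B \frac{1}{2 Y} = \frac{B}{Y}$)
$y{\left(12,4 \right)} \left(Z + O{\left(11 \right)}\right) = \frac{12}{4} \left(42 - \left(2 - 11^{3}\right)\right) = 12 \cdot \frac{1}{4} \left(42 + \left(-2 + 1331\right)\right) = 3 \left(42 + 1329\right) = 3 \cdot 1371 = 4113$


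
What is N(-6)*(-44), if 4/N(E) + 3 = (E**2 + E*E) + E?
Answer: -176/63 ≈ -2.7937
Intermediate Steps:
N(E) = 4/(-3 + E + 2*E**2) (N(E) = 4/(-3 + ((E**2 + E*E) + E)) = 4/(-3 + ((E**2 + E**2) + E)) = 4/(-3 + (2*E**2 + E)) = 4/(-3 + (E + 2*E**2)) = 4/(-3 + E + 2*E**2))
N(-6)*(-44) = (4/(-3 - 6 + 2*(-6)**2))*(-44) = (4/(-3 - 6 + 2*36))*(-44) = (4/(-3 - 6 + 72))*(-44) = (4/63)*(-44) = -176/63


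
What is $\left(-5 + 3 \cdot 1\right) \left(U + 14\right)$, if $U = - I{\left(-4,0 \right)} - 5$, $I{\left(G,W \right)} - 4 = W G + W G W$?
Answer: $-10$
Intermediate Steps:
$I{\left(G,W \right)} = 4 + G W + G W^{2}$ ($I{\left(G,W \right)} = 4 + \left(W G + W G W\right) = 4 + \left(G W + G W W\right) = 4 + \left(G W + G W^{2}\right) = 4 + G W + G W^{2}$)
$U = -9$ ($U = - (4 - 0 - 4 \cdot 0^{2}) - 5 = - (4 + 0 - 0) - 5 = - (4 + 0 + 0) - 5 = \left(-1\right) 4 - 5 = -4 - 5 = -9$)
$\left(-5 + 3 \cdot 1\right) \left(U + 14\right) = \left(-5 + 3 \cdot 1\right) \left(-9 + 14\right) = \left(-5 + 3\right) 5 = \left(-2\right) 5 = -10$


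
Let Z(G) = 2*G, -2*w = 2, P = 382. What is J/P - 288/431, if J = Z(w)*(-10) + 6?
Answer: -49405/82321 ≈ -0.60015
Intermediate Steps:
w = -1 (w = -½*2 = -1)
J = 26 (J = (2*(-1))*(-10) + 6 = -2*(-10) + 6 = 20 + 6 = 26)
J/P - 288/431 = 26/382 - 288/431 = 26*(1/382) - 288*1/431 = 13/191 - 288/431 = -49405/82321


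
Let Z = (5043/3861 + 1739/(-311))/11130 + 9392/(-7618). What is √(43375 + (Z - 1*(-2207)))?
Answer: √2157161034798664336887139695/217545683355 ≈ 213.50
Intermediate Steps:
Z = -804867618103/652637050065 (Z = (5043*(1/3861) + 1739*(-1/311))*(1/11130) + 9392*(-1/7618) = (1681/1287 - 1739/311)*(1/11130) - 4696/3809 = -1715302/400257*1/11130 - 4696/3809 = -857651/2227430205 - 4696/3809 = -804867618103/652637050065 ≈ -1.2333)
√(43375 + (Z - 1*(-2207))) = √(43375 + (-804867618103/652637050065 - 1*(-2207))) = √(43375 + (-804867618103/652637050065 + 2207)) = √(43375 + 1439565101875352/652637050065) = √(29747697148444727/652637050065) = √2157161034798664336887139695/217545683355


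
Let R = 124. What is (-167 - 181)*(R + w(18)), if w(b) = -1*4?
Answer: -41760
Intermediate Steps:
w(b) = -4
(-167 - 181)*(R + w(18)) = (-167 - 181)*(124 - 4) = -348*120 = -41760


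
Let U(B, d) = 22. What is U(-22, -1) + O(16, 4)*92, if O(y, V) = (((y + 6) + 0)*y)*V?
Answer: 129558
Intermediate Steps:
O(y, V) = V*y*(6 + y) (O(y, V) = (((6 + y) + 0)*y)*V = ((6 + y)*y)*V = (y*(6 + y))*V = V*y*(6 + y))
U(-22, -1) + O(16, 4)*92 = 22 + (4*16*(6 + 16))*92 = 22 + (4*16*22)*92 = 22 + 1408*92 = 22 + 129536 = 129558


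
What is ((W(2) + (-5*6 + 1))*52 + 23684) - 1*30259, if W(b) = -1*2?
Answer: -8187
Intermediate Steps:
W(b) = -2
((W(2) + (-5*6 + 1))*52 + 23684) - 1*30259 = ((-2 + (-5*6 + 1))*52 + 23684) - 1*30259 = ((-2 + (-30 + 1))*52 + 23684) - 30259 = ((-2 - 29)*52 + 23684) - 30259 = (-31*52 + 23684) - 30259 = (-1612 + 23684) - 30259 = 22072 - 30259 = -8187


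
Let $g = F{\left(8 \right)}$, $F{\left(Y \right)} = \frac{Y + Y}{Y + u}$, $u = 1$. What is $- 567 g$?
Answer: $-1008$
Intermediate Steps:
$F{\left(Y \right)} = \frac{2 Y}{1 + Y}$ ($F{\left(Y \right)} = \frac{Y + Y}{Y + 1} = \frac{2 Y}{1 + Y}$)
$g = \frac{16}{9}$ ($g = 2 \cdot 8 \frac{1}{1 + 8} = 2 \cdot 8 \cdot \frac{1}{9} = \frac{16}{9} \approx 1.7778$)
$- 567 g = \left(-567\right) \frac{16}{9} = -1008$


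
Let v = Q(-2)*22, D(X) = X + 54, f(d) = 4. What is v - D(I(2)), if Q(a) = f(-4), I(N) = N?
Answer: 32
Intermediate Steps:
Q(a) = 4
D(X) = 54 + X
v = 88 (v = 4*22 = 88)
v - D(I(2)) = 88 - (54 + 2) = 88 - 1*56 = 88 - 56 = 32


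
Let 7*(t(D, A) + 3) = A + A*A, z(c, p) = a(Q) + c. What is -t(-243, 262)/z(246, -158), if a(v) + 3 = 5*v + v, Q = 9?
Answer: -68885/2079 ≈ -33.134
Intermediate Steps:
a(v) = -3 + 6*v (a(v) = -3 + (5*v + v) = -3 + 6*v)
z(c, p) = 51 + c (z(c, p) = (-3 + 6*9) + c = (-3 + 54) + c = 51 + c)
t(D, A) = -3 + A/7 + A**2/7 (t(D, A) = -3 + (A + A*A)/7 = -3 + (A + A**2)/7 = -3 + (A/7 + A**2/7) = -3 + A/7 + A**2/7)
-t(-243, 262)/z(246, -158) = -(-3 + (1/7)*262 + (1/7)*262**2)/(51 + 246) = -(-3 + 262/7 + (1/7)*68644)/297 = -(-3 + 262/7 + 68644/7)/297 = -68885/(7*297) = -1*68885/2079 = -68885/2079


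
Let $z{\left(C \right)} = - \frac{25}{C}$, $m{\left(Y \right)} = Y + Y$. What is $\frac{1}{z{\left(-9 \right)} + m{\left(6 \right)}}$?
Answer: $\frac{9}{133} \approx 0.067669$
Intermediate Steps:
$m{\left(Y \right)} = 2 Y$
$\frac{1}{z{\left(-9 \right)} + m{\left(6 \right)}} = \frac{1}{- \frac{25}{-9} + 2 \cdot 6} = \frac{1}{\left(-25\right) \left(- \frac{1}{9}\right) + 12} = \frac{1}{\frac{25}{9} + 12} = \frac{1}{\frac{133}{9}} = \frac{9}{133}$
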